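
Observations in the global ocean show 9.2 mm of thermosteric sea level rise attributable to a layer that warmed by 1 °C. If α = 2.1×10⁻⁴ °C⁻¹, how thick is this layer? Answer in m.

H = Δh/(αΔT) = 0.0092 / (2.1×10⁻⁴ × 1) ≈ 43.81 m

about 43.8 m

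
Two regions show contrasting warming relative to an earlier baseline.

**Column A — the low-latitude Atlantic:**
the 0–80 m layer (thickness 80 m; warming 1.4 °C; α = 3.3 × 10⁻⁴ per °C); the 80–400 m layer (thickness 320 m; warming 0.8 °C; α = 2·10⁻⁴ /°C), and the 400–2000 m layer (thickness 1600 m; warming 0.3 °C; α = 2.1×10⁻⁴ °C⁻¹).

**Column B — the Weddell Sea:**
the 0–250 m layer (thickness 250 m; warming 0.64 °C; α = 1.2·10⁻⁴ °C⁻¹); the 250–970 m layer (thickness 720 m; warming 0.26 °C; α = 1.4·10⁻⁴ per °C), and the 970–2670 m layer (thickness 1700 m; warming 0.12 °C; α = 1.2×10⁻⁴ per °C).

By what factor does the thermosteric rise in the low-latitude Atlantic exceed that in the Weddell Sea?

A Layer 1: 3.3×10⁻⁴ × 1.4 × 80 = 0.03696 m
A 80–400 m: 0.8 × 2×10⁻⁴ × 320 = 0.05120 m
A Layer 3: 0.3 × 1600 × 2.1×10⁻⁴ = 0.10080 m
A total: 0.18896 m
B 250 × 0.64 × 1.2×10⁻⁴ = 0.01920 m
B 1.4×10⁻⁴ × 720 × 0.26 = 0.026208 m
B 970–2670 m: 0.12 × 1700 × 1.2×10⁻⁴ = 0.02448 m
B total: 0.069888 m
Ratio: 0.18896 / 0.069888 ≈ 2.704

≈ 2.7×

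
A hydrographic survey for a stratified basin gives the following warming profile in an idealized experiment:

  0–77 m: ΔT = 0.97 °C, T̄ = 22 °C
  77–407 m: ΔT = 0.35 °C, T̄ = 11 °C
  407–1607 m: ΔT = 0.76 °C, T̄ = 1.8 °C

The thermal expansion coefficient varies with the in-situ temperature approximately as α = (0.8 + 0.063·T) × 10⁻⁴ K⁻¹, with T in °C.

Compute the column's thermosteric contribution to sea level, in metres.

Layer 1: α = (0.8 + 0.063×22)×10⁻⁴ = 2.186×10⁻⁴ K⁻¹
Layer 2: α = (0.8 + 0.063×11)×10⁻⁴ = 1.493×10⁻⁴ K⁻¹
Layer 3: α = (0.8 + 0.063×1.8)×10⁻⁴ = 0.9134×10⁻⁴ K⁻¹
2.186×10⁻⁴ × 77 × 0.97 = 0.016327234 m
77–407 m: 330 × 1.493×10⁻⁴ × 0.35 = 0.01724415 m
Layer 3: 0.76 × 1200 × 0.9134×10⁻⁴ = 0.08330208 m
Δh = 0.016327234 + 0.01724415 + 0.08330208 = 0.116873464 m ≈ 0.117 m

about 0.117 m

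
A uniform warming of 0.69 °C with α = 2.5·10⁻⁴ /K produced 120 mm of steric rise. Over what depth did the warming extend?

H ≈ 696 m

H = Δh/(αΔT) = 0.12 / (2.5×10⁻⁴ × 0.69) ≈ 695.7 m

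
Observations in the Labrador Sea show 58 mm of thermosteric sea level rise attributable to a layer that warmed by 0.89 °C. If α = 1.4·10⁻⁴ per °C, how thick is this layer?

470 m

H = Δh/(αΔT) = 0.058 / (1.4×10⁻⁴ × 0.89) ≈ 465.5 m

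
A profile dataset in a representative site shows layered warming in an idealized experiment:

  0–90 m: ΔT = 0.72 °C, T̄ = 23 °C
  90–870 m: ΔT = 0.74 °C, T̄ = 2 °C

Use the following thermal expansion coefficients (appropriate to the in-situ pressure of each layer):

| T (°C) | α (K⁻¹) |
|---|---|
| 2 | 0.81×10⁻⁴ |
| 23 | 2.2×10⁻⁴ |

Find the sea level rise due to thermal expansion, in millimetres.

61.0 mm

Layer 1 at 23 °C → α = 2.2×10⁻⁴ K⁻¹
Layer 2 at 2 °C → α = 0.81×10⁻⁴ K⁻¹
0–90 m: 0.72 × 90 × 2.2×10⁻⁴ = 0.014256 m
0.81×10⁻⁴ × 780 × 0.74 = 0.0467532 m
Δh = 0.014256 + 0.0467532 = 0.0610092 m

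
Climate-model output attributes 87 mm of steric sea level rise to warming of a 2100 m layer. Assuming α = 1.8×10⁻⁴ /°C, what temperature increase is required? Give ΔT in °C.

ΔT = Δh/(αH) = 0.087 / (1.8×10⁻⁴ × 2100) ≈ 0.2302 °C

0.230 °C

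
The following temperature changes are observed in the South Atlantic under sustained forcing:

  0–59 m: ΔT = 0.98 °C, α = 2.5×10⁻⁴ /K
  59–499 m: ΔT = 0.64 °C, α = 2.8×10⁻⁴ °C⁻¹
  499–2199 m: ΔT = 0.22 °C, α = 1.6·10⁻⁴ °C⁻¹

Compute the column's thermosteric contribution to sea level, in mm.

about 150 mm

Layer 1: 0.98 × 59 × 2.5×10⁻⁴ = 0.014455 m
440 × 2.8×10⁻⁴ × 0.64 = 0.078848 m
1.6×10⁻⁴ × 1700 × 0.22 = 0.05984 m
Δh = 0.014455 + 0.078848 + 0.05984 = 0.153143 m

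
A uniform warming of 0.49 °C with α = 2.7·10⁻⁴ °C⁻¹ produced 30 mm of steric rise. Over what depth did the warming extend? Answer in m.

H = Δh/(αΔT) = 0.03 / (2.7×10⁻⁴ × 0.49) ≈ 226.8 m

H ≈ 227 m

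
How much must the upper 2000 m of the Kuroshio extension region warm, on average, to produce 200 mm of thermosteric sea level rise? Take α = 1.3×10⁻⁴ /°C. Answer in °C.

about 0.769 °C

ΔT = Δh/(αH) = 0.2 / (1.3×10⁻⁴ × 2000) ≈ 0.7692 °C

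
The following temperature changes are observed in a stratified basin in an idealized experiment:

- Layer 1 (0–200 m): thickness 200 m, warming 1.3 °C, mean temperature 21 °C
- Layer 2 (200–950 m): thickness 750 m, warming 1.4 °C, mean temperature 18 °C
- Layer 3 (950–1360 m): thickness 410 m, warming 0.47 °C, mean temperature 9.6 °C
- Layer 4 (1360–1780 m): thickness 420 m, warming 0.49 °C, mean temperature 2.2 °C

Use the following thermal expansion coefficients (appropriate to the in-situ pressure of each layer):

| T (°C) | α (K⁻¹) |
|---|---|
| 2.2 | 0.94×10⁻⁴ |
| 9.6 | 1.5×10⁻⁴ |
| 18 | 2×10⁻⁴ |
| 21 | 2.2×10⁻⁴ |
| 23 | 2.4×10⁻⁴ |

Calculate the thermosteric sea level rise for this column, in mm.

Δh = 320 mm

Layer 1 at 21 °C → α = 2.2×10⁻⁴ K⁻¹
Layer 2 at 18 °C → α = 2×10⁻⁴ K⁻¹
Layer 3 at 9.6 °C → α = 1.5×10⁻⁴ K⁻¹
Layer 4 at 2.2 °C → α = 0.94×10⁻⁴ K⁻¹
Layer 1: 2.2×10⁻⁴ × 200 × 1.3 = 0.05720 m
200–950 m: 1.4 × 2×10⁻⁴ × 750 = 0.21000 m
950–1360 m: 0.47 × 410 × 1.5×10⁻⁴ = 0.028905 m
0.94×10⁻⁴ × 0.49 × 420 = 0.0193452 m
Δh = 0.05720 + 0.21000 + 0.028905 + 0.0193452 = 0.3154502 m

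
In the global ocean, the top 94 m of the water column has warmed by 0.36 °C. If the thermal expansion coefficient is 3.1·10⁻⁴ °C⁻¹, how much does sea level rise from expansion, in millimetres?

Δh = αΔT·H = 3.1×10⁻⁴ × 0.36 × 94 = 0.0104904 m

10.5 mm of thermosteric rise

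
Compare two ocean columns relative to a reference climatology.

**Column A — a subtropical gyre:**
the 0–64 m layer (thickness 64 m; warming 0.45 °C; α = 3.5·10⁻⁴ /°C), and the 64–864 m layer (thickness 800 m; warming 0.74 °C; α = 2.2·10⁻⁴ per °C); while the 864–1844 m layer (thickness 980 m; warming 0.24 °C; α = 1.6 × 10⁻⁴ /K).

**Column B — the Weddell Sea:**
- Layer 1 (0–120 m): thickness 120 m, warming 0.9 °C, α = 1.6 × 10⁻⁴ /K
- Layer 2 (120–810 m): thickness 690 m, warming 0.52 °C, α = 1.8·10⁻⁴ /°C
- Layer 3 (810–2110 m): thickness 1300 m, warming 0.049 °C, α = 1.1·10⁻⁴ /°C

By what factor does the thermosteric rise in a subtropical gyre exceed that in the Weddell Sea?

≈ 2.00×

A 0–64 m: 3.5×10⁻⁴ × 0.45 × 64 = 0.01008 m
A 64–864 m: 2.2×10⁻⁴ × 800 × 0.74 = 0.13024 m
A Layer 3: 1.6×10⁻⁴ × 0.24 × 980 = 0.037632 m
A total: 0.177952 m
B 0.9 × 1.6×10⁻⁴ × 120 = 0.01728 m
B 120–810 m: 0.52 × 1.8×10⁻⁴ × 690 = 0.064584 m
B 1300 × 1.1×10⁻⁴ × 0.049 = 0.007007 m
B total: 0.088871 m
Ratio: 0.177952 / 0.088871 ≈ 2.002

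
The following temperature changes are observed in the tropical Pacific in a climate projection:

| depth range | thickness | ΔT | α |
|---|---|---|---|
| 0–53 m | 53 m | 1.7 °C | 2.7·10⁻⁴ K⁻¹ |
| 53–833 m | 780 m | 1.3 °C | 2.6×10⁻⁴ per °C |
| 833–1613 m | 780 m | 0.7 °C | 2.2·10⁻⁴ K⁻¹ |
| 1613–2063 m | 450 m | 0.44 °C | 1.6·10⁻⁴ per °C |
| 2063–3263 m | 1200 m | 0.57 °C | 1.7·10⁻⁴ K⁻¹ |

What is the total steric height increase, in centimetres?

0–53 m: 53 × 2.7×10⁻⁴ × 1.7 = 0.024327 m
Layer 2: 1.3 × 2.6×10⁻⁴ × 780 = 0.26364 m
833–1613 m: 0.7 × 2.2×10⁻⁴ × 780 = 0.12012 m
Layer 4: 450 × 1.6×10⁻⁴ × 0.44 = 0.03168 m
0.57 × 1200 × 1.7×10⁻⁴ = 0.11628 m
Δh = 0.024327 + 0.26364 + 0.12012 + 0.03168 + 0.11628 = 0.556047 m

about 55.6 cm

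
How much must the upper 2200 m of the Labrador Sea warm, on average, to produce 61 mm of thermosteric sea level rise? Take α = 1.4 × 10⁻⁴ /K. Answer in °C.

ΔT = Δh/(αH) = 0.061 / (1.4×10⁻⁴ × 2200) ≈ 0.1981 °C

about 0.198 °C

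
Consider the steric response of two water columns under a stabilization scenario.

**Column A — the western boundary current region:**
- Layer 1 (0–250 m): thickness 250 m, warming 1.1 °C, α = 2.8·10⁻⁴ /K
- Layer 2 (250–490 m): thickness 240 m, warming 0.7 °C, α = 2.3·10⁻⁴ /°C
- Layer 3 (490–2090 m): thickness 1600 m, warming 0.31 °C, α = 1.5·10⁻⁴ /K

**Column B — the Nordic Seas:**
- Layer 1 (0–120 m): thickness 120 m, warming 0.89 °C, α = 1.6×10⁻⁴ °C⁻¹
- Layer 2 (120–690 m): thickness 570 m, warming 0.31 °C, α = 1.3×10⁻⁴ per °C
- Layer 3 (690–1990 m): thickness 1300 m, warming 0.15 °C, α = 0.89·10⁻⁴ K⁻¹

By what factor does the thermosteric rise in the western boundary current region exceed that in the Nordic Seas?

≈ 3.3×

A Layer 1: 2.8×10⁻⁴ × 250 × 1.1 = 0.07700 m
A Layer 2: 240 × 2.3×10⁻⁴ × 0.7 = 0.03864 m
A 490–2090 m: 1600 × 0.31 × 1.5×10⁻⁴ = 0.07440 m
A total: 0.19004 m
B 1.6×10⁻⁴ × 120 × 0.89 = 0.017088 m
B 120–690 m: 570 × 0.31 × 1.3×10⁻⁴ = 0.022971 m
B 0.15 × 0.89×10⁻⁴ × 1300 = 0.017355 m
B total: 0.057414 m
Ratio: 0.19004 / 0.057414 ≈ 3.310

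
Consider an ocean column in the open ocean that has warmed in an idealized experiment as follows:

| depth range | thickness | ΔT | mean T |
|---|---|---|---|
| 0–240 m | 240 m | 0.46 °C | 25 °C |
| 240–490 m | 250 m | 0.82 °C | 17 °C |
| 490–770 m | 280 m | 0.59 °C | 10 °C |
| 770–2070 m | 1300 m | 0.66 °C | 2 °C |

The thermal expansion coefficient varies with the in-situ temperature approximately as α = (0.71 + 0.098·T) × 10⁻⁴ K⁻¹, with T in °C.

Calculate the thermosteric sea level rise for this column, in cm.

18.9 cm of thermosteric rise

Layer 1: α = (0.71 + 0.098×25)×10⁻⁴ = 3.16×10⁻⁴ K⁻¹
Layer 2: α = (0.71 + 0.098×17)×10⁻⁴ = 2.376×10⁻⁴ K⁻¹
Layer 3: α = (0.71 + 0.098×10)×10⁻⁴ = 1.69×10⁻⁴ K⁻¹
Layer 4: α = (0.71 + 0.098×2)×10⁻⁴ = 0.906×10⁻⁴ K⁻¹
3.16×10⁻⁴ × 240 × 0.46 = 0.0348864 m
Layer 2: 0.82 × 250 × 2.376×10⁻⁴ = 0.048708 m
490–770 m: 280 × 1.69×10⁻⁴ × 0.59 = 0.0279188 m
0.66 × 0.906×10⁻⁴ × 1300 = 0.0777348 m
Δh = 0.0348864 + 0.048708 + 0.0279188 + 0.0777348 = 0.189248 m ≈ 18.9 cm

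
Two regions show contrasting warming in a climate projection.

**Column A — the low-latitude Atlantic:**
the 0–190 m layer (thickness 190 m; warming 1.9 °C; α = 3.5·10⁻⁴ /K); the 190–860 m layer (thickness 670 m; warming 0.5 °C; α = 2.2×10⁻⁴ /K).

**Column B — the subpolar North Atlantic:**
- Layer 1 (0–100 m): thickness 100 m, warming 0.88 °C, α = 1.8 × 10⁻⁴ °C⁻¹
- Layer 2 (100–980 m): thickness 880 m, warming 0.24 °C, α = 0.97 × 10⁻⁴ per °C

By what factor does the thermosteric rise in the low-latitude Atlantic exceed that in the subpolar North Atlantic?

A 1.9 × 190 × 3.5×10⁻⁴ = 0.12635 m
A 190–860 m: 2.2×10⁻⁴ × 0.5 × 670 = 0.07370 m
A total: 0.20005 m
B 0.88 × 100 × 1.8×10⁻⁴ = 0.01584 m
B 880 × 0.24 × 0.97×10⁻⁴ = 0.0204864 m
B total: 0.0363264 m
Ratio: 0.20005 / 0.0363264 ≈ 5.507

a factor of 5.5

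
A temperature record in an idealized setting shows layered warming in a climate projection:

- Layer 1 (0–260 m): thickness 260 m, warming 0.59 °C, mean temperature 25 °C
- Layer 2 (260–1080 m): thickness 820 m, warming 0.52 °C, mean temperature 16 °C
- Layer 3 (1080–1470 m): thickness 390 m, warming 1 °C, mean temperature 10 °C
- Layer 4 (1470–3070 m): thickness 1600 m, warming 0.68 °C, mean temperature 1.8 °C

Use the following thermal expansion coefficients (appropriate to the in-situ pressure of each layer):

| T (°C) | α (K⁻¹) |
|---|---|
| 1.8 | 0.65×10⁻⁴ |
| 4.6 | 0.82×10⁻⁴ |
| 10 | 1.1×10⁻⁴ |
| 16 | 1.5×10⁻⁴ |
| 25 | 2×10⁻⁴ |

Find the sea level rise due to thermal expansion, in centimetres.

Layer 1 at 25 °C → α = 2×10⁻⁴ K⁻¹
Layer 2 at 16 °C → α = 1.5×10⁻⁴ K⁻¹
Layer 3 at 10 °C → α = 1.1×10⁻⁴ K⁻¹
Layer 4 at 1.8 °C → α = 0.65×10⁻⁴ K⁻¹
0–260 m: 260 × 0.59 × 2×10⁻⁴ = 0.03068 m
Layer 2: 0.52 × 1.5×10⁻⁴ × 820 = 0.06396 m
1080–1470 m: 390 × 1.1×10⁻⁴ × 1 = 0.04290 m
Layer 4: 0.65×10⁻⁴ × 0.68 × 1600 = 0.07072 m
Δh = 0.03068 + 0.06396 + 0.04290 + 0.07072 = 0.20826 m ≈ 20.8 cm

about 20.8 cm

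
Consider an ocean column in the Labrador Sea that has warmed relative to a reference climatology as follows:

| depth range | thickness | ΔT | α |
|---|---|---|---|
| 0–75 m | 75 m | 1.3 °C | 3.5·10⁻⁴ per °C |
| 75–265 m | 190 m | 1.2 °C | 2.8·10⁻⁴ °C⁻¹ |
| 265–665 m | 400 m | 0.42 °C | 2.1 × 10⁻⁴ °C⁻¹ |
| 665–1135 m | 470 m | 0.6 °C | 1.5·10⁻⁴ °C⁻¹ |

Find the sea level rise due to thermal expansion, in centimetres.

0–75 m: 3.5×10⁻⁴ × 1.3 × 75 = 0.034125 m
2.8×10⁻⁴ × 190 × 1.2 = 0.06384 m
Layer 3: 2.1×10⁻⁴ × 0.42 × 400 = 0.03528 m
1.5×10⁻⁴ × 0.6 × 470 = 0.04230 m
Δh = 0.034125 + 0.06384 + 0.03528 + 0.04230 = 0.175545 m

Δh ≈ 18 cm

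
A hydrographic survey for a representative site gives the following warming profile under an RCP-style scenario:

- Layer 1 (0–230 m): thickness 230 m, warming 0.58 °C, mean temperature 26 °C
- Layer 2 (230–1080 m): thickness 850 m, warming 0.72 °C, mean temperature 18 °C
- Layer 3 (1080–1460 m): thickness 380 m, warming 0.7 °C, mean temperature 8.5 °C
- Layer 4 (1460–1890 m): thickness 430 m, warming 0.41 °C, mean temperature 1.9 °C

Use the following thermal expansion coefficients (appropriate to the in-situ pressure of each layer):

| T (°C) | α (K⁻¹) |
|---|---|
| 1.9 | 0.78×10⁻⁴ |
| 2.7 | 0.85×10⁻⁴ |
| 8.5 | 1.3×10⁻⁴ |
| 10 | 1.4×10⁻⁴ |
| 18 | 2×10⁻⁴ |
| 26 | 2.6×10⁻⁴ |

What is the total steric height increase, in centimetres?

20.5 cm of thermosteric rise

Layer 1 at 26 °C → α = 2.6×10⁻⁴ K⁻¹
Layer 2 at 18 °C → α = 2×10⁻⁴ K⁻¹
Layer 3 at 8.5 °C → α = 1.3×10⁻⁴ K⁻¹
Layer 4 at 1.9 °C → α = 0.78×10⁻⁴ K⁻¹
0–230 m: 230 × 2.6×10⁻⁴ × 0.58 = 0.034684 m
230–1080 m: 2×10⁻⁴ × 0.72 × 850 = 0.12240 m
1080–1460 m: 0.7 × 1.3×10⁻⁴ × 380 = 0.03458 m
Layer 4: 0.78×10⁻⁴ × 430 × 0.41 = 0.0137514 m
Δh = 0.034684 + 0.12240 + 0.03458 + 0.0137514 = 0.2054154 m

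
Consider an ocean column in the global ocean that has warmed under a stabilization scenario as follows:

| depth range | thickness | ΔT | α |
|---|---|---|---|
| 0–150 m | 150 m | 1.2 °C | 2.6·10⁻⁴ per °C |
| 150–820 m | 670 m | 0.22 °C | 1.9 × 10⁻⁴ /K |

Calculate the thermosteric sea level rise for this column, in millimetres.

0–150 m: 2.6×10⁻⁴ × 1.2 × 150 = 0.04680 m
0.22 × 670 × 1.9×10⁻⁴ = 0.028006 m
Δh = 0.04680 + 0.028006 = 0.074806 m

Δh ≈ 74.8 mm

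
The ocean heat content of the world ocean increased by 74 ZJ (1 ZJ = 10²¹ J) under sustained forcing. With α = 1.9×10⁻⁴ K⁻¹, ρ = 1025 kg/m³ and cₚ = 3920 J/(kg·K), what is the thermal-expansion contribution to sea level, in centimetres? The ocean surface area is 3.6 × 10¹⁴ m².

Per unit area: Q = 74×10²¹ / (3.6×10¹⁴) ≈ 2.056×10⁸ J/m²
Δh = αQ/(ρcₚ) = 1.9×10⁻⁴ × 2.056×10⁸ / (1025 × 3920) ≈ 0.0097222 m

0.972 cm of thermosteric rise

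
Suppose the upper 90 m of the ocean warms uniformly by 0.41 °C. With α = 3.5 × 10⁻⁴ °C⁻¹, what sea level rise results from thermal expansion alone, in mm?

Δh ≈ 12.9 mm

Δh = αΔT·H = 3.5×10⁻⁴ × 0.41 × 90 = 0.012915 m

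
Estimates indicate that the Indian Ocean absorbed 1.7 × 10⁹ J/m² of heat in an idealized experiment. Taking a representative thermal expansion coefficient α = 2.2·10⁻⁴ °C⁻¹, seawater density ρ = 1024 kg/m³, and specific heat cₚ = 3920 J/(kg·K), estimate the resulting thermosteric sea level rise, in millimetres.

93.2 mm of thermosteric rise

Δh = αQ/(ρcₚ) = 2.2×10⁻⁴ × 1.7×10⁹ / (1024 × 3920) ≈ 0.093172 m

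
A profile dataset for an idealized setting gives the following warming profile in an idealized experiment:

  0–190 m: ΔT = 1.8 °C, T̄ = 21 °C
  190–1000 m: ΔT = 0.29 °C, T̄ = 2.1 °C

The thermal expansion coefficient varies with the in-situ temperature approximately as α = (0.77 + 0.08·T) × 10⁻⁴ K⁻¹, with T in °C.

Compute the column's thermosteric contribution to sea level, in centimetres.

Layer 1: α = (0.77 + 0.08×21)×10⁻⁴ = 2.45×10⁻⁴ K⁻¹
Layer 2: α = (0.77 + 0.08×2.1)×10⁻⁴ = 0.938×10⁻⁴ K⁻¹
Layer 1: 2.45×10⁻⁴ × 190 × 1.8 = 0.08379 m
Layer 2: 810 × 0.29 × 0.938×10⁻⁴ = 0.02203362 m
Δh = 0.08379 + 0.02203362 = 0.10582362 m

10.6 cm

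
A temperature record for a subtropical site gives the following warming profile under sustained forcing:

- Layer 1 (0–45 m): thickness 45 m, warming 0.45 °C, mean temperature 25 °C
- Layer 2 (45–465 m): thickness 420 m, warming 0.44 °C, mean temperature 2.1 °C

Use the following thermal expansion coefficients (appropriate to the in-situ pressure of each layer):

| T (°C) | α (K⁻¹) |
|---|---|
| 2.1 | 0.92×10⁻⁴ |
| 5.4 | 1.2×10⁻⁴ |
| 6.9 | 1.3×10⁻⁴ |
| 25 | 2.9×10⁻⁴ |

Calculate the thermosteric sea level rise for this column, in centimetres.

Layer 1 at 25 °C → α = 2.9×10⁻⁴ K⁻¹
Layer 2 at 2.1 °C → α = 0.92×10⁻⁴ K⁻¹
Layer 1: 2.9×10⁻⁴ × 0.45 × 45 = 0.0058725 m
Layer 2: 0.92×10⁻⁴ × 420 × 0.44 = 0.0170016 m
Δh = 0.0058725 + 0.0170016 = 0.0228741 m ≈ 2.29 cm

2.29 cm of thermosteric rise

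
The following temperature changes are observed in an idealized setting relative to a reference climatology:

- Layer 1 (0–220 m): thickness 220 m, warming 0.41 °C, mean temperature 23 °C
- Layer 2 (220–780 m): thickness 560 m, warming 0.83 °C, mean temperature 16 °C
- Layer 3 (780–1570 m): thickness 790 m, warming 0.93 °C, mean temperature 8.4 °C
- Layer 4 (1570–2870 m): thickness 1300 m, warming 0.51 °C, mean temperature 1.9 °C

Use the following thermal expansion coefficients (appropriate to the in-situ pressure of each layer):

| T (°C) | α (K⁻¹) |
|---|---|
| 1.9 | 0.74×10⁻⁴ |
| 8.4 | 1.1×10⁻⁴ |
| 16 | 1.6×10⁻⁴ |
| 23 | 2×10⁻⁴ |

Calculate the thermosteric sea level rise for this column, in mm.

Layer 1 at 23 °C → α = 2×10⁻⁴ K⁻¹
Layer 2 at 16 °C → α = 1.6×10⁻⁴ K⁻¹
Layer 3 at 8.4 °C → α = 1.1×10⁻⁴ K⁻¹
Layer 4 at 1.9 °C → α = 0.74×10⁻⁴ K⁻¹
0.41 × 220 × 2×10⁻⁴ = 0.01804 m
Layer 2: 560 × 1.6×10⁻⁴ × 0.83 = 0.074368 m
Layer 3: 790 × 1.1×10⁻⁴ × 0.93 = 0.080817 m
0.51 × 0.74×10⁻⁴ × 1300 = 0.049062 m
Δh = 0.01804 + 0.074368 + 0.080817 + 0.049062 = 0.222287 m ≈ 220 mm

220 mm of thermosteric rise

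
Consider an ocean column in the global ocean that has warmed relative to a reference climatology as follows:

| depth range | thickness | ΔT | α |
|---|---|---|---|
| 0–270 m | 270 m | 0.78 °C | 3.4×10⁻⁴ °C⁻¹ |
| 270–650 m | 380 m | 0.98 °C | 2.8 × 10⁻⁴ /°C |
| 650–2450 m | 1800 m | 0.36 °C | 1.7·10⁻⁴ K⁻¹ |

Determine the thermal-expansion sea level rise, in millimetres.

about 290 mm

Layer 1: 270 × 3.4×10⁻⁴ × 0.78 = 0.071604 m
Layer 2: 0.98 × 2.8×10⁻⁴ × 380 = 0.104272 m
0.36 × 1.7×10⁻⁴ × 1800 = 0.11016 m
Δh = 0.071604 + 0.104272 + 0.11016 = 0.286036 m ≈ 290 mm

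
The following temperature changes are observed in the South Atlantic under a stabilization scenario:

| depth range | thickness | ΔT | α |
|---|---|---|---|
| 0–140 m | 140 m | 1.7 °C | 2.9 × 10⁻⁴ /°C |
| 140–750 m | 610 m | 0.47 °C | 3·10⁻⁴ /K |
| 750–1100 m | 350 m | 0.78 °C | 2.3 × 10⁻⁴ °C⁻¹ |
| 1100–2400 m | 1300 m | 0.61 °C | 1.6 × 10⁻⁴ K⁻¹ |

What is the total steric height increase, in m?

0–140 m: 2.9×10⁻⁴ × 140 × 1.7 = 0.06902 m
140–750 m: 610 × 3×10⁻⁴ × 0.47 = 0.08601 m
Layer 3: 350 × 2.3×10⁻⁴ × 0.78 = 0.06279 m
Layer 4: 1.6×10⁻⁴ × 1300 × 0.61 = 0.12688 m
Δh = 0.06902 + 0.08601 + 0.06279 + 0.12688 = 0.34470 m

0.34 m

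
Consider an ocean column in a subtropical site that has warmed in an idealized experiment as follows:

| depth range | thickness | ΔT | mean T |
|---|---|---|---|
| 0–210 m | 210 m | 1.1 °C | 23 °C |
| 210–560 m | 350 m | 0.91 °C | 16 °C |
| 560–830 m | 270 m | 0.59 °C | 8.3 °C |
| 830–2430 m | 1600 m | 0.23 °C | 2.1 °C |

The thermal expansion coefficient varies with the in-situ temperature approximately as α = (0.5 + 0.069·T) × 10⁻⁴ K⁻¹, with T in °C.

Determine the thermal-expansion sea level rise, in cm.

14.0 cm

Layer 1: α = (0.5 + 0.069×23)×10⁻⁴ = 2.087×10⁻⁴ K⁻¹
Layer 2: α = (0.5 + 0.069×16)×10⁻⁴ = 1.604×10⁻⁴ K⁻¹
Layer 3: α = (0.5 + 0.069×8.3)×10⁻⁴ = 1.0727×10⁻⁴ K⁻¹
Layer 4: α = (0.5 + 0.069×2.1)×10⁻⁴ = 0.6449×10⁻⁴ K⁻¹
0–210 m: 2.087×10⁻⁴ × 1.1 × 210 = 0.0482097 m
Layer 2: 350 × 0.91 × 1.604×10⁻⁴ = 0.0510874 m
Layer 3: 270 × 0.59 × 1.0727×10⁻⁴ = 0.017088111 m
Layer 4: 1600 × 0.6449×10⁻⁴ × 0.23 = 0.02373232 m
Δh = 0.0482097 + 0.0510874 + 0.017088111 + 0.02373232 = 0.140117531 m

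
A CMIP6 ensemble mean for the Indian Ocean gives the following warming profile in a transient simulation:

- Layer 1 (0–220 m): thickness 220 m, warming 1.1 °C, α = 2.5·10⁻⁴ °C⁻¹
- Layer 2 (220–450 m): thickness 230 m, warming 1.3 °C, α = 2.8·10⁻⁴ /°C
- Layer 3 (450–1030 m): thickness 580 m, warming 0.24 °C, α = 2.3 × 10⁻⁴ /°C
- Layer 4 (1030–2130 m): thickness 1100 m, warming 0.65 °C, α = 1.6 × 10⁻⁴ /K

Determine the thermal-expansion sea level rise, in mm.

220 × 2.5×10⁻⁴ × 1.1 = 0.06050 m
220–450 m: 2.8×10⁻⁴ × 230 × 1.3 = 0.08372 m
0.24 × 580 × 2.3×10⁻⁴ = 0.032016 m
1.6×10⁻⁴ × 1100 × 0.65 = 0.11440 m
Δh = 0.06050 + 0.08372 + 0.032016 + 0.11440 = 0.290636 m ≈ 291 mm

291 mm of thermosteric rise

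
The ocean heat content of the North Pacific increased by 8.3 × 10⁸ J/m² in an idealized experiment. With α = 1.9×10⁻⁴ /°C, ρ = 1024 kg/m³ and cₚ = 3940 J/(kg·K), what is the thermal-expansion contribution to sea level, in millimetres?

Δh ≈ 39.1 mm

Δh = αQ/(ρcₚ) = 1.9×10⁻⁴ × 8.3×10⁸ / (1024 × 3940) ≈ 0.039087 m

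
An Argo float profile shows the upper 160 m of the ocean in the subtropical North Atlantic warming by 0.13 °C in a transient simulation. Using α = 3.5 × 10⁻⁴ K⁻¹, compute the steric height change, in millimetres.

about 7.28 mm

Δh = αΔT·H = 3.5×10⁻⁴ × 0.13 × 160 = 0.00728 m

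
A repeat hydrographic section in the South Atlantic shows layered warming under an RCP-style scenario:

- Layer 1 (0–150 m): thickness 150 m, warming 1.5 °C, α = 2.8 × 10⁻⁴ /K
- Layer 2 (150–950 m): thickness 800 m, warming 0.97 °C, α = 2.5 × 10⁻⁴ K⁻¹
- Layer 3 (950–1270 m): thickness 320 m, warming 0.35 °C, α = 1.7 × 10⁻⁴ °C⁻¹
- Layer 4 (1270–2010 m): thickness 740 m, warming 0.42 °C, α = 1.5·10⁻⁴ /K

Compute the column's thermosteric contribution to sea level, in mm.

150 × 1.5 × 2.8×10⁻⁴ = 0.06300 m
0.97 × 2.5×10⁻⁴ × 800 = 0.19400 m
320 × 0.35 × 1.7×10⁻⁴ = 0.01904 m
Layer 4: 740 × 1.5×10⁻⁴ × 0.42 = 0.04662 m
Δh = 0.06300 + 0.19400 + 0.01904 + 0.04662 = 0.32266 m ≈ 323 mm

about 323 mm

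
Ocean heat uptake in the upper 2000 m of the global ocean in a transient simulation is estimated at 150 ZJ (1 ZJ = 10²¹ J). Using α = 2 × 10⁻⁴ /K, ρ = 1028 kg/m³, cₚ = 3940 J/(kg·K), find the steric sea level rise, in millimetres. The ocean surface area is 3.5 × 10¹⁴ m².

Per unit area: Q = 150×10²¹ / (3.5×10¹⁴) ≈ 4.286×10⁸ J/m²
Δh = αQ/(ρcₚ) = 2×10⁻⁴ × 4.286×10⁸ / (1028 × 3940) ≈ 0.021164 m

about 21.2 mm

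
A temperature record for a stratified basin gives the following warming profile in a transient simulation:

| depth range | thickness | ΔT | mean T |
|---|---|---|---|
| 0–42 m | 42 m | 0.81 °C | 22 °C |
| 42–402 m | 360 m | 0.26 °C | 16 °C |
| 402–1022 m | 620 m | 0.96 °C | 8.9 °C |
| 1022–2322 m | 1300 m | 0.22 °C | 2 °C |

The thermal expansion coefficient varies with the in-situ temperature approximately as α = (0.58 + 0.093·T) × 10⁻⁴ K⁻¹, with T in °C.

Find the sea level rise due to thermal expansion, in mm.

134 mm of thermosteric rise

Layer 1: α = (0.58 + 0.093×22)×10⁻⁴ = 2.626×10⁻⁴ K⁻¹
Layer 2: α = (0.58 + 0.093×16)×10⁻⁴ = 2.068×10⁻⁴ K⁻¹
Layer 3: α = (0.58 + 0.093×8.9)×10⁻⁴ = 1.4077×10⁻⁴ K⁻¹
Layer 4: α = (0.58 + 0.093×2)×10⁻⁴ = 0.766×10⁻⁴ K⁻¹
0–42 m: 42 × 2.626×10⁻⁴ × 0.81 = 0.008933652 m
42–402 m: 0.26 × 360 × 2.068×10⁻⁴ = 0.01935648 m
Layer 3: 620 × 0.96 × 1.4077×10⁻⁴ = 0.083786304 m
0.766×10⁻⁴ × 1300 × 0.22 = 0.0219076 m
Δh = 0.008933652 + 0.01935648 + 0.083786304 + 0.0219076 = 0.133984036 m ≈ 134 mm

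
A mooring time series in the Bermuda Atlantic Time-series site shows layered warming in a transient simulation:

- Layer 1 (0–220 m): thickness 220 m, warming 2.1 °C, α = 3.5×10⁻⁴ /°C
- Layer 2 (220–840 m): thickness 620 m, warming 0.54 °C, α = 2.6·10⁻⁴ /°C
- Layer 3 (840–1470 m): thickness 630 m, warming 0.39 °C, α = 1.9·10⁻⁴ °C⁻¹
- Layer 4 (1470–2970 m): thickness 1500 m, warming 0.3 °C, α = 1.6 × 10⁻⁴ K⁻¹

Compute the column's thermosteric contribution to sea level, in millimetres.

Δh = 367 mm

0–220 m: 220 × 3.5×10⁻⁴ × 2.1 = 0.16170 m
220–840 m: 620 × 2.6×10⁻⁴ × 0.54 = 0.087048 m
840–1470 m: 0.39 × 630 × 1.9×10⁻⁴ = 0.046683 m
0.3 × 1500 × 1.6×10⁻⁴ = 0.07200 m
Δh = 0.16170 + 0.087048 + 0.046683 + 0.07200 = 0.367431 m ≈ 367 mm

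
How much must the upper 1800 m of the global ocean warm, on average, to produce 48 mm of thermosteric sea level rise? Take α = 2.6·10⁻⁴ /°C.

0.10 K

ΔT = Δh/(αH) = 0.048 / (2.6×10⁻⁴ × 1800) ≈ 0.1026 K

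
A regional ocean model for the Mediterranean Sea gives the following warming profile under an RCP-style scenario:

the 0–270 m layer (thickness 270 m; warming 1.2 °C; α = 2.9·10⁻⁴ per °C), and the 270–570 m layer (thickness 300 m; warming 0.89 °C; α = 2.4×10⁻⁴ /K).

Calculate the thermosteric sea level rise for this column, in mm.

158 mm

270 × 1.2 × 2.9×10⁻⁴ = 0.09396 m
Layer 2: 0.89 × 2.4×10⁻⁴ × 300 = 0.06408 m
Δh = 0.09396 + 0.06408 = 0.15804 m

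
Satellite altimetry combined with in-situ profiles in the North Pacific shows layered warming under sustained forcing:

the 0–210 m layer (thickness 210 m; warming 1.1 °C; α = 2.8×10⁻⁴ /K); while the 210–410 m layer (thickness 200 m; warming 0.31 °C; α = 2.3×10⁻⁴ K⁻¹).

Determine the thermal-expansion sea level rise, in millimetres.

Layer 1: 210 × 1.1 × 2.8×10⁻⁴ = 0.06468 m
Layer 2: 200 × 2.3×10⁻⁴ × 0.31 = 0.01426 m
Δh = 0.06468 + 0.01426 = 0.07894 m

78.9 mm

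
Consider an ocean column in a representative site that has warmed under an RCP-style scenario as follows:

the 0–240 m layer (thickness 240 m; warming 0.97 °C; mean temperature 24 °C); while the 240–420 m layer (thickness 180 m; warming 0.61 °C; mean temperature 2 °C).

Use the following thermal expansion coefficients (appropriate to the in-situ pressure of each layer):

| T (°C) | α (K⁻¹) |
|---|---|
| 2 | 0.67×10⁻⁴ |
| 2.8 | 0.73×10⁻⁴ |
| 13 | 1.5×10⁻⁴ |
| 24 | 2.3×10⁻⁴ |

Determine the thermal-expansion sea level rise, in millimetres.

Δh ≈ 60.9 mm

Layer 1 at 24 °C → α = 2.3×10⁻⁴ K⁻¹
Layer 2 at 2 °C → α = 0.67×10⁻⁴ K⁻¹
0–240 m: 240 × 2.3×10⁻⁴ × 0.97 = 0.053544 m
Layer 2: 0.61 × 0.67×10⁻⁴ × 180 = 0.0073566 m
Δh = 0.053544 + 0.0073566 = 0.0609006 m ≈ 60.9 mm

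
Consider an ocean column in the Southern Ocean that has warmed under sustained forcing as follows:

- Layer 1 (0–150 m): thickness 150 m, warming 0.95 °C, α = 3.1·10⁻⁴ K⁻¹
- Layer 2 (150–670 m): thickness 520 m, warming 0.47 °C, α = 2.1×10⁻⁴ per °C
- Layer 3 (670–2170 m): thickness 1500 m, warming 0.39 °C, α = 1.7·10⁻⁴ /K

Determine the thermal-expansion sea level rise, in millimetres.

about 195 mm

0–150 m: 150 × 3.1×10⁻⁴ × 0.95 = 0.044175 m
520 × 0.47 × 2.1×10⁻⁴ = 0.051324 m
1.7×10⁻⁴ × 0.39 × 1500 = 0.09945 m
Δh = 0.044175 + 0.051324 + 0.09945 = 0.194949 m ≈ 195 mm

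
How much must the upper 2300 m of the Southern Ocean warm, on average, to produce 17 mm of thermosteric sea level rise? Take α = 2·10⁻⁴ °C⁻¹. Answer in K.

ΔT = Δh/(αH) = 0.017 / (2×10⁻⁴ × 2300) ≈ 0.03696 K

0.0370 K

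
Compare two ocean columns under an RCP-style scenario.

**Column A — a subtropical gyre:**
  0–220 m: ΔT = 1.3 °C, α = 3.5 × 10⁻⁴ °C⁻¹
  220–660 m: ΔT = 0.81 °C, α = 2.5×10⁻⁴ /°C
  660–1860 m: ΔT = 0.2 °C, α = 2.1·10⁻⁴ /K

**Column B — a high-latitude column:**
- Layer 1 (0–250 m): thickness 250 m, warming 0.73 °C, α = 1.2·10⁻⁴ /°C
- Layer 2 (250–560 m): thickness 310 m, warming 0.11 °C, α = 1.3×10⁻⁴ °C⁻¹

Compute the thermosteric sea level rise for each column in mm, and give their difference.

Δh_A ≈ 240 mm, Δh_B ≈ 26.3 mm; difference ≈ 213 mm

A 1.3 × 3.5×10⁻⁴ × 220 = 0.10010 m
A 2.5×10⁻⁴ × 440 × 0.81 = 0.08910 m
A Layer 3: 2.1×10⁻⁴ × 0.2 × 1200 = 0.05040 m
A total: 0.23960 m
B Layer 1: 250 × 0.73 × 1.2×10⁻⁴ = 0.02190 m
B 250–560 m: 310 × 1.3×10⁻⁴ × 0.11 = 0.004433 m
B total: 0.026333 m
Difference: 0.23960 − 0.026333 = 0.213267 m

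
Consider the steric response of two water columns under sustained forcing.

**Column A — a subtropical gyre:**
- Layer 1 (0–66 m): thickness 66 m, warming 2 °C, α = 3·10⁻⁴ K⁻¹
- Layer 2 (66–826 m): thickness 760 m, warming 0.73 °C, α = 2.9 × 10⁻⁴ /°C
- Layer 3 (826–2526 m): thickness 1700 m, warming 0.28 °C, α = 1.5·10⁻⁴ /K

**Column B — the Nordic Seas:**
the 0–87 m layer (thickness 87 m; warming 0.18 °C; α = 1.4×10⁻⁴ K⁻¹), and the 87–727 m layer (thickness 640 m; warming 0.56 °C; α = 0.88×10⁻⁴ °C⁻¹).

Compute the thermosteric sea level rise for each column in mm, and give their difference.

A: 272 mm; B: 33.7 mm; difference 238 mm

A 0–66 m: 3×10⁻⁴ × 66 × 2 = 0.03960 m
A 66–826 m: 0.73 × 2.9×10⁻⁴ × 760 = 0.160892 m
A 1700 × 1.5×10⁻⁴ × 0.28 = 0.07140 m
A total: 0.271892 m
B 1.4×10⁻⁴ × 0.18 × 87 = 0.0021924 m
B 0.56 × 0.88×10⁻⁴ × 640 = 0.0315392 m
B total: 0.0337316 m
Difference: 0.271892 − 0.0337316 = 0.2381604 m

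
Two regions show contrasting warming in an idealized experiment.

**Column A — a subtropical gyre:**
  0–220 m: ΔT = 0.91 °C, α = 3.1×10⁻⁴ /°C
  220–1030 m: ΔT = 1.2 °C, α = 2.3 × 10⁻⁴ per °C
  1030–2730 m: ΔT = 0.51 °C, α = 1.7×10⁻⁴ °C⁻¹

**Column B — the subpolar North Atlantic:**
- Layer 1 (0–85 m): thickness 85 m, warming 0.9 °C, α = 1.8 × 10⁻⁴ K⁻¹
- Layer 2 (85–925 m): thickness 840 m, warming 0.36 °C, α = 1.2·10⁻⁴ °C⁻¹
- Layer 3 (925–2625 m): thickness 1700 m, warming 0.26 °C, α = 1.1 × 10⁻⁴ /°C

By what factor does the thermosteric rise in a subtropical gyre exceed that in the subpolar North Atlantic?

≈ 4.39×

A 0.91 × 3.1×10⁻⁴ × 220 = 0.062062 m
A 810 × 1.2 × 2.3×10⁻⁴ = 0.22356 m
A 1.7×10⁻⁴ × 0.51 × 1700 = 0.14739 m
A total: 0.433012 m
B 0–85 m: 85 × 1.8×10⁻⁴ × 0.9 = 0.01377 m
B Layer 2: 0.36 × 840 × 1.2×10⁻⁴ = 0.036288 m
B 1.1×10⁻⁴ × 1700 × 0.26 = 0.04862 m
B total: 0.098678 m
Ratio: 0.433012 / 0.098678 ≈ 4.388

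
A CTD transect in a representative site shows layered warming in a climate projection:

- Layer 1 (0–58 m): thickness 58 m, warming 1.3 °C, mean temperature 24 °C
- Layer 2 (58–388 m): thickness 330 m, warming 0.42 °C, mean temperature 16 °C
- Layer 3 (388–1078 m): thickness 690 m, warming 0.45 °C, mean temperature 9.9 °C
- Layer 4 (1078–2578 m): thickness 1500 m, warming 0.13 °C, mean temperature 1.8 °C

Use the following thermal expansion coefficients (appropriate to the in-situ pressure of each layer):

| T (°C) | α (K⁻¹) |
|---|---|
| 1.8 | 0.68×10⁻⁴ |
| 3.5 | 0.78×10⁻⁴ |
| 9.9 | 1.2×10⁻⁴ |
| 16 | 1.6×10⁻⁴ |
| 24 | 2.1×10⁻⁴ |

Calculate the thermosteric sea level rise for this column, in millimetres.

89 mm

Layer 1 at 24 °C → α = 2.1×10⁻⁴ K⁻¹
Layer 2 at 16 °C → α = 1.6×10⁻⁴ K⁻¹
Layer 3 at 9.9 °C → α = 1.2×10⁻⁴ K⁻¹
Layer 4 at 1.8 °C → α = 0.68×10⁻⁴ K⁻¹
0–58 m: 58 × 1.3 × 2.1×10⁻⁴ = 0.015834 m
0.42 × 330 × 1.6×10⁻⁴ = 0.022176 m
388–1078 m: 690 × 0.45 × 1.2×10⁻⁴ = 0.03726 m
0.13 × 1500 × 0.68×10⁻⁴ = 0.01326 m
Δh = 0.015834 + 0.022176 + 0.03726 + 0.01326 = 0.08853 m ≈ 89 mm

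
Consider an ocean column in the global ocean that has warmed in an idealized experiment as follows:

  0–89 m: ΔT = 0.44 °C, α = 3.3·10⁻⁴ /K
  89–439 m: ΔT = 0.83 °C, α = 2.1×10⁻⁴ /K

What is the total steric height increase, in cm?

about 7.39 cm

Layer 1: 89 × 3.3×10⁻⁴ × 0.44 = 0.0129228 m
350 × 2.1×10⁻⁴ × 0.83 = 0.061005 m
Δh = 0.0129228 + 0.061005 = 0.0739278 m ≈ 7.39 cm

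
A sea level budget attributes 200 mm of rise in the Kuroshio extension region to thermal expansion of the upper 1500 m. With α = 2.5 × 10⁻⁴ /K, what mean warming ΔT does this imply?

ΔT = Δh/(αH) = 0.2 / (2.5×10⁻⁴ × 1500) ≈ 0.5333 K

about 0.533 K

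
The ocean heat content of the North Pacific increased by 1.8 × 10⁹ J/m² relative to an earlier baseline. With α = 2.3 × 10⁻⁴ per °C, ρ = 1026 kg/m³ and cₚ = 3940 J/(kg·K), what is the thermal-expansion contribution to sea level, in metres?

Δh = 0.102 m

Δh = αQ/(ρcₚ) = 2.3×10⁻⁴ × 1.8×10⁹ / (1026 × 3940) ≈ 0.10241 m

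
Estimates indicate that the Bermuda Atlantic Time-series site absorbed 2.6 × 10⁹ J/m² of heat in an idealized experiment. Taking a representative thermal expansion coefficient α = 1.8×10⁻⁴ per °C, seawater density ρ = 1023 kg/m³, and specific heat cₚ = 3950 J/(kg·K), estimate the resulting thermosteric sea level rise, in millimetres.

Δh = αQ/(ρcₚ) = 1.8×10⁻⁴ × 2.6×10⁹ / (1023 × 3950) ≈ 0.11582 m

Δh = 120 mm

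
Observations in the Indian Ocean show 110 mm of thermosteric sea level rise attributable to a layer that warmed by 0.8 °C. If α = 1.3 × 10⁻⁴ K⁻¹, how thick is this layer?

H ≈ 1060 m

H = Δh/(αΔT) = 0.11 / (1.3×10⁻⁴ × 0.8) ≈ 1058 m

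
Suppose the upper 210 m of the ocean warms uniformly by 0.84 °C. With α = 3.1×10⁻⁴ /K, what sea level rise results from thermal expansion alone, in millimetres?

about 54.7 mm

Δh = αΔT·H = 3.1×10⁻⁴ × 0.84 × 210 = 0.054684 m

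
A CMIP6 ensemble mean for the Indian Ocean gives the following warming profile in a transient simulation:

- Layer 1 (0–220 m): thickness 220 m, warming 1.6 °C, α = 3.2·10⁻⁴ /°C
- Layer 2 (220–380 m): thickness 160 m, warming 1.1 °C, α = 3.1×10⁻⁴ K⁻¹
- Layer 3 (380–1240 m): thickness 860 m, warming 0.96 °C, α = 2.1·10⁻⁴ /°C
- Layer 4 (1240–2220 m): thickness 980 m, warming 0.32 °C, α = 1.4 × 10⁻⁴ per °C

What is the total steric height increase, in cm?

Layer 1: 1.6 × 3.2×10⁻⁴ × 220 = 0.11264 m
1.1 × 3.1×10⁻⁴ × 160 = 0.05456 m
Layer 3: 2.1×10⁻⁴ × 860 × 0.96 = 0.173376 m
Layer 4: 0.32 × 1.4×10⁻⁴ × 980 = 0.043904 m
Δh = 0.11264 + 0.05456 + 0.173376 + 0.043904 = 0.38448 m

about 38.4 cm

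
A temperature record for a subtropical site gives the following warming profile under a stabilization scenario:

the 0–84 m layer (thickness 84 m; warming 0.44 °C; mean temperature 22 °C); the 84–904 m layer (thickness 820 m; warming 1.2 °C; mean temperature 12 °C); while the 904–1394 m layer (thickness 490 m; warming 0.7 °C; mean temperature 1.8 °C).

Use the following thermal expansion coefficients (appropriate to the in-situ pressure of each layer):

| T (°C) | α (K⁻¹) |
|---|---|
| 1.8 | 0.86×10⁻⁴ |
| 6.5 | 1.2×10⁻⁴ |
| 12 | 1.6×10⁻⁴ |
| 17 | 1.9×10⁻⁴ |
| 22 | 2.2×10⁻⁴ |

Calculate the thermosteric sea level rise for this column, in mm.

195 mm

Layer 1 at 22 °C → α = 2.2×10⁻⁴ K⁻¹
Layer 2 at 12 °C → α = 1.6×10⁻⁴ K⁻¹
Layer 3 at 1.8 °C → α = 0.86×10⁻⁴ K⁻¹
Layer 1: 2.2×10⁻⁴ × 0.44 × 84 = 0.0081312 m
84–904 m: 1.6×10⁻⁴ × 820 × 1.2 = 0.15744 m
904–1394 m: 490 × 0.86×10⁻⁴ × 0.7 = 0.029498 m
Δh = 0.0081312 + 0.15744 + 0.029498 = 0.1950692 m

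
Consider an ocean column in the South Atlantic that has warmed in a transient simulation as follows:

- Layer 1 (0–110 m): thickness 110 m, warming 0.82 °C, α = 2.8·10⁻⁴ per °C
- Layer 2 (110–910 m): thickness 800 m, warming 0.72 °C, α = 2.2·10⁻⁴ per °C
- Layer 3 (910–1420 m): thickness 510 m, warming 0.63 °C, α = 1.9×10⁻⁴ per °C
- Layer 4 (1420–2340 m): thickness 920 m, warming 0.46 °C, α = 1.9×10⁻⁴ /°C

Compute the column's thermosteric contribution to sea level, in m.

Δh ≈ 0.29 m

Layer 1: 110 × 0.82 × 2.8×10⁻⁴ = 0.025256 m
Layer 2: 2.2×10⁻⁴ × 0.72 × 800 = 0.12672 m
1.9×10⁻⁴ × 0.63 × 510 = 0.061047 m
1420–2340 m: 0.46 × 1.9×10⁻⁴ × 920 = 0.080408 m
Δh = 0.025256 + 0.12672 + 0.061047 + 0.080408 = 0.293431 m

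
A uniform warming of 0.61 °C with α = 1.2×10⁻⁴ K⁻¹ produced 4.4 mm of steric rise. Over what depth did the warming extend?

H = Δh/(αΔT) = 0.0044 / (1.2×10⁻⁴ × 0.61) ≈ 60.11 m

60.1 m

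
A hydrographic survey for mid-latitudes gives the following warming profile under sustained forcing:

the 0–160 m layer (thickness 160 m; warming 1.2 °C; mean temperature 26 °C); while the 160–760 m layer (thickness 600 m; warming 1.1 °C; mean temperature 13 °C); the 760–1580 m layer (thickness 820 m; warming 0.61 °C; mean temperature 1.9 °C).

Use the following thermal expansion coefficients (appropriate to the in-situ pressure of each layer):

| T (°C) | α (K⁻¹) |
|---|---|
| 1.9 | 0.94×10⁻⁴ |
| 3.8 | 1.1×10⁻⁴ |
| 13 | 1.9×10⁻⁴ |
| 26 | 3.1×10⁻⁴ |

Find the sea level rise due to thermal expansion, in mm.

Layer 1 at 26 °C → α = 3.1×10⁻⁴ K⁻¹
Layer 2 at 13 °C → α = 1.9×10⁻⁴ K⁻¹
Layer 3 at 1.9 °C → α = 0.94×10⁻⁴ K⁻¹
Layer 1: 160 × 1.2 × 3.1×10⁻⁴ = 0.05952 m
160–760 m: 1.9×10⁻⁴ × 600 × 1.1 = 0.12540 m
0.94×10⁻⁴ × 0.61 × 820 = 0.0470188 m
Δh = 0.05952 + 0.12540 + 0.0470188 = 0.2319388 m

Δh ≈ 232 mm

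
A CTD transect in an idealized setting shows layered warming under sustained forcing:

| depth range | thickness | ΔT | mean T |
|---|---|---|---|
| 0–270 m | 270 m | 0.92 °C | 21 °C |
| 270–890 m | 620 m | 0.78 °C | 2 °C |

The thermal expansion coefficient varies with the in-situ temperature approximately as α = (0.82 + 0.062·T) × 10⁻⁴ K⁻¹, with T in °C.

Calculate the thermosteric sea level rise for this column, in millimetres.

about 98 mm

Layer 1: α = (0.82 + 0.062×21)×10⁻⁴ = 2.122×10⁻⁴ K⁻¹
Layer 2: α = (0.82 + 0.062×2)×10⁻⁴ = 0.944×10⁻⁴ K⁻¹
2.122×10⁻⁴ × 0.92 × 270 = 0.05271048 m
0.944×10⁻⁴ × 620 × 0.78 = 0.04565184 m
Δh = 0.05271048 + 0.04565184 = 0.09836232 m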